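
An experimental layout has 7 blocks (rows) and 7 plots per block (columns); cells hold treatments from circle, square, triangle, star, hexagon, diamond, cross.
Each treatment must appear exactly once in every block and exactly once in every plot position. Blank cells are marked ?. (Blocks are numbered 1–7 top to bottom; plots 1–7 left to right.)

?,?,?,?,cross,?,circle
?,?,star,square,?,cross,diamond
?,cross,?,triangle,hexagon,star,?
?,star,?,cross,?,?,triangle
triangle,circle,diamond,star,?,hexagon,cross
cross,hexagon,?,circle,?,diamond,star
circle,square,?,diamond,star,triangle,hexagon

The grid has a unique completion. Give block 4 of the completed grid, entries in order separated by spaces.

Block 1, plot 4: block 1 has {circle, cross} and plot 4 has {circle, square, triangle, star, diamond, cross}, leaving only hexagon.
Block 1, plot 6: block 1 has {circle, hexagon, cross} and plot 6 has {triangle, star, hexagon, diamond, cross}, leaving only square.
Block 4, plot 6: block 4 has {triangle, star, cross} and plot 6 has {square, triangle, star, hexagon, diamond, cross}, leaving only circle.
Block 1, plot 3: block 1 has {circle, square, hexagon, cross} and plot 3 has {star, diamond}, leaving only triangle.
Block 1, plot 2: block 1 has {circle, square, triangle, hexagon, cross} and plot 2 has {circle, square, star, hexagon, cross}, leaving only diamond.
Block 1, plot 1: block 1 has {circle, square, triangle, hexagon, diamond, cross} and plot 1 has {circle, triangle, cross}, leaving only star.
Block 2, plot 1: block 2 has {square, star, diamond, cross} and plot 1 has {circle, triangle, star, cross}, leaving only hexagon.
Block 2, plot 2: block 2 has {square, star, hexagon, diamond, cross} and plot 2 has {circle, square, star, hexagon, diamond, cross}, leaving only triangle.
Block 2, plot 5: block 2 has {square, triangle, star, hexagon, diamond, cross} and plot 5 has {star, hexagon, cross}, leaving only circle.
Block 3, plot 7: block 3 has {triangle, star, hexagon, cross} and plot 7 has {circle, triangle, star, hexagon, diamond, cross}, leaving only square.
Block 3, plot 1: block 3 has {square, triangle, star, hexagon, cross} and plot 1 has {circle, triangle, star, hexagon, cross}, leaving only diamond.
Block 4, plot 1: block 4 has {circle, triangle, star, cross} and plot 1 has {circle, triangle, star, hexagon, diamond, cross}, leaving only square.
Block 4, plot 3: block 4 has {circle, square, triangle, star, cross} and plot 3 has {triangle, star, diamond}, leaving only hexagon.
Block 4, plot 5: block 4 has {circle, square, triangle, star, hexagon, cross} and plot 5 has {circle, star, hexagon, cross}, leaving only diamond.
So block 4 reads: square star hexagon cross diamond circle triangle.

square star hexagon cross diamond circle triangle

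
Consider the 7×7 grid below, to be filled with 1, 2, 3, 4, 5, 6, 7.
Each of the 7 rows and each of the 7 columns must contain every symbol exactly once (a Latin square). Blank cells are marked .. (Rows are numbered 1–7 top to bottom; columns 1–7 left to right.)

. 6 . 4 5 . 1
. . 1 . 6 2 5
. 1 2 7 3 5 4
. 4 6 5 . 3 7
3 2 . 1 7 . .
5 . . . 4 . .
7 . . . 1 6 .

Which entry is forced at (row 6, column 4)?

Row 1, column 1: row 1 has {1, 4, 5, 6} and column 1 has {3, 5, 7}, leaving only 2.
Row 1, column 6: row 1 has {1, 2, 4, 5, 6} and column 6 has {2, 3, 5, 6}, leaving only 7.
Row 1, column 3: row 1 has {1, 2, 4, 5, 6, 7} and column 3 has {1, 2, 6}, leaving only 3.
Row 2, column 1: row 2 has {1, 2, 5, 6} and column 1 has {2, 3, 5, 7}, leaving only 4.
Row 2, column 4: row 2 has {1, 2, 4, 5, 6} and column 4 has {1, 4, 5, 7}, leaving only 3.
Row 2, column 2: row 2 has {1, 2, 3, 4, 5, 6} and column 2 has {1, 2, 4, 6}, leaving only 7.
Row 3, column 1: row 3 has {1, 2, 3, 4, 5, 7} and column 1 has {2, 3, 4, 5, 7}, leaving only 6.
Row 4, column 1: row 4 has {3, 4, 5, 6, 7} and column 1 has {2, 3, 4, 5, 6, 7}, leaving only 1.
Row 4, column 5: row 4 has {1, 3, 4, 5, 6, 7} and column 5 has {1, 3, 4, 5, 6, 7}, leaving only 2.
Row 5, column 6: row 5 has {1, 2, 3, 7} and column 6 has {2, 3, 5, 6, 7}, leaving only 4.
Row 5, column 3: row 5 has {1, 2, 3, 4, 7} and column 3 has {1, 2, 3, 6}, leaving only 5.
Row 5, column 7: row 5 has {1, 2, 3, 4, 5, 7} and column 7 has {1, 4, 5, 7}, leaving only 6.
Row 6, column 2: row 6 has {4, 5} and column 2 has {1, 2, 4, 6, 7}, leaving only 3.
Row 6, column 3: row 6 has {3, 4, 5} and column 3 has {1, 2, 3, 5, 6}, leaving only 7.
Row 6, column 6: row 6 has {3, 4, 5, 7} and column 6 has {2, 3, 4, 5, 6, 7}, leaving only 1.
Row 6, column 7: row 6 has {1, 3, 4, 5, 7} and column 7 has {1, 4, 5, 6, 7}, leaving only 2.
Row 6 already has {1, 2, 3, 4, 5, 7} and column 4 already has {1, 3, 4, 5, 7}, so row 6, column 4 must be 6.

6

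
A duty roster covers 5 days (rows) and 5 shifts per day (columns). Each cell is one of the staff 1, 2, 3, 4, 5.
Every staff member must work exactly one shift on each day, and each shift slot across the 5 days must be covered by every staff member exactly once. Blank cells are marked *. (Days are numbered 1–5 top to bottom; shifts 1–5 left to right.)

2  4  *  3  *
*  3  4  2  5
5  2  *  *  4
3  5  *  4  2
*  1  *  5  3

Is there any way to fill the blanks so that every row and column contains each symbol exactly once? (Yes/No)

Yes

No day or shift among the givens repeats a symbol, and propagating forced cells runs into no contradiction.
One valid completion exists (for instance, 2 4 5 3 1 / 1 3 4 2 5 / 5 2 3 1 4 / 3 5 1 4 2 / 4 1 2 5 3).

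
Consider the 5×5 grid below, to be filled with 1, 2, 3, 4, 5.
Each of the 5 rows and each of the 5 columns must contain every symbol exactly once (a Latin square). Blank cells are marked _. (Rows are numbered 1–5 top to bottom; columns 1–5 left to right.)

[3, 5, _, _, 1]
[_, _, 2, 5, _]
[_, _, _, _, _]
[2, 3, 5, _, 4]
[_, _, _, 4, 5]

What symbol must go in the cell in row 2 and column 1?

4

Row 1, column 3: row 1 has {1, 3, 5} and column 3 has {2, 5}, leaving only 4.
Row 1, column 4: row 1 has {1, 3, 4, 5} and column 4 has {4, 5}, leaving only 2.
Row 2, column 5: row 2 has {2, 5} and column 5 has {1, 4, 5}, leaving only 3.
Row 3, column 5: row 3 has {} and column 5 has {1, 3, 4, 5}, leaving only 2.
Row 4, column 4: row 4 has {2, 3, 4, 5} and column 4 has {2, 4, 5}, leaving only 1.
Row 3, column 4: row 3 has {2} and column 4 has {1, 2, 4, 5}, leaving only 3.
Row 3, column 3: row 3 has {2, 3} and column 3 has {2, 4, 5}, leaving only 1.
Row 3, column 2: row 3 has {1, 2, 3} and column 2 has {3, 5}, leaving only 4.
Row 2, column 2: row 2 has {2, 3, 5} and column 2 has {3, 4, 5}, leaving only 1.
Row 2 already has {1, 2, 3, 5} and column 1 already has {2, 3}, so row 2, column 1 must be 4.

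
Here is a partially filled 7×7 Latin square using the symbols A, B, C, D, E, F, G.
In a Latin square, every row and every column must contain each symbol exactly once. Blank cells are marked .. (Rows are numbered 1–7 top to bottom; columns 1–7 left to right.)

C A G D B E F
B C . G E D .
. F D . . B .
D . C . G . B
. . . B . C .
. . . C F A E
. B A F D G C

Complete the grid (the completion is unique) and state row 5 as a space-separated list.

F G E B A C D

Row 5, column 5: row 5 has {B, C} and column 5 has {B, D, E, F, G}, leaving only A.
Row 2, column 3: row 2 has {B, C, D, E, G} and column 3 has {A, C, D, G}, leaving only F.
Row 5, column 3: row 5 has {A, B, C} and column 3 has {A, C, D, F, G}, leaving only E.
Row 2, column 7: row 2 has {B, C, D, E, F, G} and column 7 has {B, C, E, F}, leaving only A.
Row 3, column 5: row 3 has {B, D, F} and column 5 has {A, B, D, E, F, G}, leaving only C.
Row 3, column 7: row 3 has {B, C, D, F} and column 7 has {A, B, C, E, F}, leaving only G.
Row 5, column 7: row 5 has {A, B, C, E} and column 7 has {A, B, C, E, F, G}, leaving only D.
Row 5, column 2: row 5 has {A, B, C, D, E} and column 2 has {A, B, C, F}, leaving only G.
Row 5, column 1: row 5 has {A, B, C, D, E, G} and column 1 has {B, C, D}, leaving only F.
So row 5 reads: F G E B A C D.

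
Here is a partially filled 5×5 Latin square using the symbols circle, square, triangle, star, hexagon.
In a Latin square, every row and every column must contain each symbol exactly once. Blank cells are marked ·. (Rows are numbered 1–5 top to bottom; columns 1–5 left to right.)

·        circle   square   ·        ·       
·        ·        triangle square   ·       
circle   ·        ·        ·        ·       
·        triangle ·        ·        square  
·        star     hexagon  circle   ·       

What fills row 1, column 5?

Row 2, column 2: row 2 has {square, triangle} and column 2 has {circle, triangle, star}, leaving only hexagon.
Row 2, column 1: row 2 has {square, triangle, hexagon} and column 1 has {circle}, leaving only star.
Row 2, column 5: row 2 has {square, triangle, star, hexagon} and column 5 has {square}, leaving only circle.
Row 3, column 2: row 3 has {circle} and column 2 has {circle, triangle, star, hexagon}, leaving only square.
Row 3, column 3: row 3 has {circle, square} and column 3 has {square, triangle, hexagon}, leaving only star.
Row 4, column 1: row 4 has {square, triangle} and column 1 has {circle, star}, leaving only hexagon.
Row 1, column 1: row 1 has {circle, square} and column 1 has {circle, star, hexagon}, leaving only triangle.
Row 4, column 3: row 4 has {square, triangle, hexagon} and column 3 has {square, triangle, star, hexagon}, leaving only circle.
Row 4, column 4: row 4 has {circle, square, triangle, hexagon} and column 4 has {circle, square}, leaving only star.
Row 1, column 4: row 1 has {circle, square, triangle} and column 4 has {circle, square, star}, leaving only hexagon.
Row 1 already has {circle, square, triangle, hexagon} and column 5 already has {circle, square}, so row 1, column 5 must be star.

star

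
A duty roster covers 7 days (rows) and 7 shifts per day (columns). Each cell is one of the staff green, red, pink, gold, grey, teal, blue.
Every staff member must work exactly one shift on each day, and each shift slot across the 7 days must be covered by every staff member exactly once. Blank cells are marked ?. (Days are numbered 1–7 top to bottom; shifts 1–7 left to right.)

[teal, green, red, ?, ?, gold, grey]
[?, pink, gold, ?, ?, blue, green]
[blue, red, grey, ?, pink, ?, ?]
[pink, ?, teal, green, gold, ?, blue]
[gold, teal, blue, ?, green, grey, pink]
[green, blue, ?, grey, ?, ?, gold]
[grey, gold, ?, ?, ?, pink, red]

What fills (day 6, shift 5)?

Day 1, shift 5: day 1 has {green, red, gold, grey, teal} and shift 5 has {green, pink, gold}, leaving only blue.
Day 1, shift 4: day 1 has {green, red, gold, grey, teal, blue} and shift 4 has {green, grey}, leaving only pink.
Day 2, shift 1: day 2 has {green, pink, gold, blue} and shift 1 has {green, pink, gold, grey, teal, blue}, leaving only red.
Day 2, shift 4: day 2 has {green, red, pink, gold, blue} and shift 4 has {green, pink, grey}, leaving only teal.
Day 2, shift 5: day 2 has {green, red, pink, gold, teal, blue} and shift 5 has {green, pink, gold, blue}, leaving only grey.
Day 3, shift 4: day 3 has {red, pink, grey, blue} and shift 4 has {green, pink, grey, teal}, leaving only gold.
Day 3, shift 7: day 3 has {red, pink, gold, grey, blue} and shift 7 has {green, red, pink, gold, grey, blue}, leaving only teal.
Day 3, shift 6: day 3 has {red, pink, gold, grey, teal, blue} and shift 6 has {pink, gold, grey, blue}, leaving only green.
Day 4, shift 2: day 4 has {green, pink, gold, teal, blue} and shift 2 has {green, red, pink, gold, teal, blue}, leaving only grey.
Day 4, shift 6: day 4 has {green, pink, gold, grey, teal, blue} and shift 6 has {green, pink, gold, grey, blue}, leaving only red.
Day 5, shift 4: day 5 has {green, pink, gold, grey, teal, blue} and shift 4 has {green, pink, gold, grey, teal}, leaving only red.
Day 6, shift 3: day 6 has {green, gold, grey, blue} and shift 3 has {red, gold, grey, teal, blue}, leaving only pink.
Day 6, shift 6: day 6 has {green, pink, gold, grey, blue} and shift 6 has {green, red, pink, gold, grey, blue}, leaving only teal.
Day 6 already has {green, pink, gold, grey, teal, blue} and shift 5 already has {green, pink, gold, grey, blue}, so day 6, shift 5 must be red.

red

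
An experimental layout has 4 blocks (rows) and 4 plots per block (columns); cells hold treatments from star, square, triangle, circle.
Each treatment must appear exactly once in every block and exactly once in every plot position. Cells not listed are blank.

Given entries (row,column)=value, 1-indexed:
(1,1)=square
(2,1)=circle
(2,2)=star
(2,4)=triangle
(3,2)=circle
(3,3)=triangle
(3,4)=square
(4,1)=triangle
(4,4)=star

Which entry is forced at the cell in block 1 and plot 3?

Block 1, plot 2: block 1 has {square} and plot 2 has {star, circle}, leaving only triangle.
Block 1, plot 4: block 1 has {square, triangle} and plot 4 has {star, square, triangle}, leaving only circle.
Block 1 already has {square, triangle, circle} and plot 3 already has {triangle}, so block 1, plot 3 must be star.

star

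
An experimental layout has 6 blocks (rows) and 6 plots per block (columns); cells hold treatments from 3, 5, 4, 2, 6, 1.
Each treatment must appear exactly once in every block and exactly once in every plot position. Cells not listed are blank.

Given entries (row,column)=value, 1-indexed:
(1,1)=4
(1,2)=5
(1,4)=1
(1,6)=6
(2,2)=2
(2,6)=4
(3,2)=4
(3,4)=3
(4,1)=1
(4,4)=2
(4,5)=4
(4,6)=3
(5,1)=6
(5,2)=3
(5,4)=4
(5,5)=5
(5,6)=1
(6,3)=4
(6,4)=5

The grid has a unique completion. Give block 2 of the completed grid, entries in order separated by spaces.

5 2 1 6 3 4

Block 2, plot 4: block 2 has {4, 2} and plot 4 has {3, 5, 4, 2, 1}, leaving only 6.
Block 4, plot 2: block 4 has {3, 4, 2, 1} and plot 2 has {3, 5, 4, 2}, leaving only 6.
Block 4, plot 3: block 4 has {3, 4, 2, 6, 1} and plot 3 has {4}, leaving only 5.
Block 5, plot 3: block 5 has {3, 5, 4, 6, 1} and plot 3 has {5, 4}, leaving only 2.
Block 1, plot 3: block 1 has {5, 4, 6, 1} and plot 3 has {5, 4, 2}, leaving only 3.
Block 2, plot 3: block 2 has {4, 2, 6} and plot 3 has {3, 5, 4, 2}, leaving only 1.
Block 2, plot 5: block 2 has {4, 2, 6, 1} and plot 5 has {5, 4}, leaving only 3.
Block 2, plot 1: block 2 has {3, 4, 2, 6, 1} and plot 1 has {4, 6, 1}, leaving only 5.
So block 2 reads: 5 2 1 6 3 4.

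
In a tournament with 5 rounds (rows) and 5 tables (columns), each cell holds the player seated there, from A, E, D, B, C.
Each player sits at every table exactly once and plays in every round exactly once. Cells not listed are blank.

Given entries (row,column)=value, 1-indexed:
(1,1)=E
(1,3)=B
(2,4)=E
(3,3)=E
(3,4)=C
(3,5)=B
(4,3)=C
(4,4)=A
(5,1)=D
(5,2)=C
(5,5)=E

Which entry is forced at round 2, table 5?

Round 1, table 4: round 1 has {E, B} and table 4 has {A, E, C}, leaving only D.
Round 1, table 2: round 1 has {E, D, B} and table 2 has {C}, leaving only A.
Round 1, table 5: round 1 has {A, E, D, B} and table 5 has {E, B}, leaving only C.
Round 3, table 1: round 3 has {E, B, C} and table 1 has {E, D}, leaving only A.
Round 3, table 2: round 3 has {A, E, B, C} and table 2 has {A, C}, leaving only D.
Round 2, table 2: round 2 has {E} and table 2 has {A, D, C}, leaving only B.
Round 2, table 1: round 2 has {E, B} and table 1 has {A, E, D}, leaving only C.
Round 4, table 1: round 4 has {A, C} and table 1 has {A, E, D, C}, leaving only B.
Round 4, table 2: round 4 has {A, B, C} and table 2 has {A, D, B, C}, leaving only E.
Round 4, table 5: round 4 has {A, E, B, C} and table 5 has {E, B, C}, leaving only D.
Round 2 already has {E, B, C} and table 5 already has {E, D, B, C}, so round 2, table 5 must be A.

A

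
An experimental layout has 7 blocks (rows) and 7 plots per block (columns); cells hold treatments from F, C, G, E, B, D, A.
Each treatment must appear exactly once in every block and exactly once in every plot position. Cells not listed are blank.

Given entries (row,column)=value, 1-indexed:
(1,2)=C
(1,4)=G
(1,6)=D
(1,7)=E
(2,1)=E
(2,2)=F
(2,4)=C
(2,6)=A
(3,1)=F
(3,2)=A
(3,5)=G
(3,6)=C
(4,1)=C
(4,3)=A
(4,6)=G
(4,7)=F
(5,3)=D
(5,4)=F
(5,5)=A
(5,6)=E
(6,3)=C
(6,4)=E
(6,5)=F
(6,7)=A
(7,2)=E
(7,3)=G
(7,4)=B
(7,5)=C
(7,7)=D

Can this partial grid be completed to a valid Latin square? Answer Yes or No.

Block 1, plot 5: block 1 has {C, G, E, D} and plot 5 has {F, C, G, A}, so it must be B.
Block 1, plot 1: block 1 has {C, G, E, B, D} and plot 1 has {F, C, E}, so it must be A.
Now block 7, plot 1: block 7 together with plot 1 already contain {F, C, G, E, B, D, A} — every symbol — so nothing can go there. The grid has no valid completion.

No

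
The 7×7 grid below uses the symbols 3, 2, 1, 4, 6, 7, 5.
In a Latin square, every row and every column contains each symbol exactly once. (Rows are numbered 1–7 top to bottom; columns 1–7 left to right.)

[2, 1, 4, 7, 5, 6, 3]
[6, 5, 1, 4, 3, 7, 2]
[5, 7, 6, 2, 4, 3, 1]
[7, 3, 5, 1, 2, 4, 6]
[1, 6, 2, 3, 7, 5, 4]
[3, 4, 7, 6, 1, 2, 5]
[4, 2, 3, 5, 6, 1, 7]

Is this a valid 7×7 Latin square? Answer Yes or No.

Each row is a permutation of the 7 symbols, and so is each column.

Yes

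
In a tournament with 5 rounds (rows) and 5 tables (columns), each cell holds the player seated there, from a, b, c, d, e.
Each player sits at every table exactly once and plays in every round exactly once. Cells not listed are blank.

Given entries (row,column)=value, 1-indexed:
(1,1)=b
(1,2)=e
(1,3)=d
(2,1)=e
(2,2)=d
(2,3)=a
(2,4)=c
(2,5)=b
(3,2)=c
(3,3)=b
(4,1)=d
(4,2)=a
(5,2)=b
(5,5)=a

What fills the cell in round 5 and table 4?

d

Round 1, table 4: round 1 has {b, d, e} and table 4 has {c}, leaving only a.
Round 1, table 5: round 1 has {a, b, d, e} and table 5 has {a, b}, leaving only c.
Round 3, table 1: round 3 has {b, c} and table 1 has {b, d, e}, leaving only a.
Round 4, table 5: round 4 has {a, d} and table 5 has {a, b, c}, leaving only e.
Round 3, table 5: round 3 has {a, b, c} and table 5 has {a, b, c, e}, leaving only d.
Round 3, table 4: round 3 has {a, b, c, d} and table 4 has {a, c}, leaving only e.
Round 5 already has {a, b} and table 4 already has {a, c, e}, so round 5, table 4 must be d.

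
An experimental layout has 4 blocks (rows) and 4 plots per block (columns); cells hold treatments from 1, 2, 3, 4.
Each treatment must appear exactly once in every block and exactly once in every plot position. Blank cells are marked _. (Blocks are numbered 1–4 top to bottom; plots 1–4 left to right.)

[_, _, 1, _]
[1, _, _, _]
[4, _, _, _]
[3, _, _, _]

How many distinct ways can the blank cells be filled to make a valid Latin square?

Block 1, plot 1: eliminating its block and plot leaves {2}.
Block 1, plot 2: eliminating its block and plot leaves {2, 3, 4}.
Block 1, plot 4: eliminating its block and plot leaves {2, 3, 4}.
Block 2, plot 2: eliminating its block and plot leaves {2, 3, 4}.
Block 2, plot 3: eliminating its block and plot leaves {2, 3, 4}.
Block 2, plot 4: eliminating its block and plot leaves {2, 3, 4}.
Block 3, plot 2: eliminating its block and plot leaves {1, 2, 3}.
Block 3, plot 3: eliminating its block and plot leaves {2, 3}.
Block 3, plot 4: eliminating its block and plot leaves {1, 2, 3}.
Block 4, plot 2: eliminating its block and plot leaves {1, 2, 4}.
Block 4, plot 3: eliminating its block and plot leaves {2, 4}.
Block 4, plot 4: eliminating its block and plot leaves {1, 2, 4}.
Enumerating the assignments across these blanks that avoid any block or plot repeat gives 8 completions.

8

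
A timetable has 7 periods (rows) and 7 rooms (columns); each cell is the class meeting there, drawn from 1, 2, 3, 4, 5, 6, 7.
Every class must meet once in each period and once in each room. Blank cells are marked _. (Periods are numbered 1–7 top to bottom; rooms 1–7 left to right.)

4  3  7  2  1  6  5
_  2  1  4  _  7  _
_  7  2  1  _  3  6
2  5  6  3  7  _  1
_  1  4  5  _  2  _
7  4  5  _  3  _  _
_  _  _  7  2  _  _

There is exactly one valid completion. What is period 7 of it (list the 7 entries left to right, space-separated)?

Period 7, room 2: period 7 has {2, 7} and room 2 has {1, 2, 3, 4, 5, 7}, leaving only 6.
Period 7, room 3: period 7 has {2, 6, 7} and room 3 has {1, 2, 4, 5, 6, 7}, leaving only 3.
Period 7, room 7: period 7 has {2, 3, 6, 7} and room 7 has {1, 5, 6}, leaving only 4.
Period 2, room 7: period 2 has {1, 2, 4, 7} and room 7 has {1, 4, 5, 6}, leaving only 3.
Period 3, room 1: period 3 has {1, 2, 3, 6, 7} and room 1 has {2, 4, 7}, leaving only 5.
Period 7, room 1: period 7 has {2, 3, 4, 6, 7} and room 1 has {2, 4, 5, 7}, leaving only 1.
Period 7, room 6: period 7 has {1, 2, 3, 4, 6, 7} and room 6 has {2, 3, 6, 7}, leaving only 5.
So period 7 reads: 1 6 3 7 2 5 4.

1 6 3 7 2 5 4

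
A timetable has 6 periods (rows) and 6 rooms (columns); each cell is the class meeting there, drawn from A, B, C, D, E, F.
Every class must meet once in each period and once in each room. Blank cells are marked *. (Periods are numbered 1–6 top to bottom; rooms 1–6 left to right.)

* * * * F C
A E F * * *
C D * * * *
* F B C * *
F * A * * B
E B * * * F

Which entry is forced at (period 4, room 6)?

E

Period 1, room 2: period 1 has {C, F} and room 2 has {B, D, E, F}, leaving only A.
Period 2, room 6: period 2 has {A, E, F} and room 6 has {B, C, F}, leaving only D.
Period 2, room 4: period 2 has {A, D, E, F} and room 4 has {C}, leaving only B.
Period 2, room 5: period 2 has {A, B, D, E, F} and room 5 has {F}, leaving only C.
Period 3, room 3: period 3 has {C, D} and room 3 has {A, B, F}, leaving only E.
Period 1, room 3: period 1 has {A, C, F} and room 3 has {A, B, E, F}, leaving only D.
Period 1, room 1: period 1 has {A, C, D, F} and room 1 has {A, C, E, F}, leaving only B.
Period 1, room 4: period 1 has {A, B, C, D, F} and room 4 has {B, C}, leaving only E.
Period 3, room 6: period 3 has {C, D, E} and room 6 has {B, C, D, F}, leaving only A.
Period 4 already has {B, C, F} and room 6 already has {A, B, C, D, F}, so period 4, room 6 must be E.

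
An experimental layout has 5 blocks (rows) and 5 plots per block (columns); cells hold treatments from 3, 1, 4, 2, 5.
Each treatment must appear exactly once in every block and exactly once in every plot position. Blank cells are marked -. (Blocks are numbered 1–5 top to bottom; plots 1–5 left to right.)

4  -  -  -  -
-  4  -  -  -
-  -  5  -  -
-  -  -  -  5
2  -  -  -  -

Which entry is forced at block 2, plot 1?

Block 2, plot 1 is narrowed to {3, 1, 5}.
If it were 3, then block 4, plot 1 would be left with no valid symbol.
If it were 1, then block 4, plot 1 would be left with no valid symbol.
So block 2, plot 1 must be 5.

5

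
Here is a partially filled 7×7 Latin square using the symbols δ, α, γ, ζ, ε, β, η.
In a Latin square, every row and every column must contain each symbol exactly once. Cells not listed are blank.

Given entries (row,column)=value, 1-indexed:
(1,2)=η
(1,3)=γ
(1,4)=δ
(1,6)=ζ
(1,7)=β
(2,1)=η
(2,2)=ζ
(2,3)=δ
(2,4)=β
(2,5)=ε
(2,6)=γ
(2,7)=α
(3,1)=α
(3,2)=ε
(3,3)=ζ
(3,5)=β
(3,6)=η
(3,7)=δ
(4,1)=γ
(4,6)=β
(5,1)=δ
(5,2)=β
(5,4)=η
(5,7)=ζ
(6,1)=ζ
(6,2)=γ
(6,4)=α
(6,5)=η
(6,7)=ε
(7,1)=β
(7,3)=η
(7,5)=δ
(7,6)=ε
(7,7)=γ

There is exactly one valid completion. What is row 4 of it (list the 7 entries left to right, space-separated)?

Row 4, column 7: row 4 has {γ, β} and column 7 has {δ, α, γ, ζ, ε, β}, leaving only η.
Row 1, column 1: row 1 has {δ, γ, ζ, β, η} and column 1 has {δ, α, γ, ζ, β, η}, leaving only ε.
Row 1, column 5: row 1 has {δ, γ, ζ, ε, β, η} and column 5 has {δ, ε, β, η}, leaving only α.
Row 4, column 5: row 4 has {γ, β, η} and column 5 has {δ, α, ε, β, η}, leaving only ζ.
Row 4, column 4: row 4 has {γ, ζ, β, η} and column 4 has {δ, α, β, η}, leaving only ε.
Row 4, column 3: row 4 has {γ, ζ, ε, β, η} and column 3 has {δ, γ, ζ, η}, leaving only α.
Row 4, column 2: row 4 has {α, γ, ζ, ε, β, η} and column 2 has {γ, ζ, ε, β, η}, leaving only δ.
So row 4 reads: γ δ α ε ζ β η.

γ δ α ε ζ β η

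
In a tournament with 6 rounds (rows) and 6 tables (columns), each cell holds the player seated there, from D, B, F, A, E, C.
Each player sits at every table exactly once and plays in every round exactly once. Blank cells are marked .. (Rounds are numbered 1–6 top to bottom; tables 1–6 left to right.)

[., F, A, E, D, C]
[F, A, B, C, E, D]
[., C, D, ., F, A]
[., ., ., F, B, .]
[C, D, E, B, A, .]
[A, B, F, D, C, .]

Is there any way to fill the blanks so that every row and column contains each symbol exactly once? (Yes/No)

Round 3, table 4: round 3 together with table 4 already contain {D, B, F, A, E, C} — every symbol — so nothing can go there. The grid has no valid completion.

No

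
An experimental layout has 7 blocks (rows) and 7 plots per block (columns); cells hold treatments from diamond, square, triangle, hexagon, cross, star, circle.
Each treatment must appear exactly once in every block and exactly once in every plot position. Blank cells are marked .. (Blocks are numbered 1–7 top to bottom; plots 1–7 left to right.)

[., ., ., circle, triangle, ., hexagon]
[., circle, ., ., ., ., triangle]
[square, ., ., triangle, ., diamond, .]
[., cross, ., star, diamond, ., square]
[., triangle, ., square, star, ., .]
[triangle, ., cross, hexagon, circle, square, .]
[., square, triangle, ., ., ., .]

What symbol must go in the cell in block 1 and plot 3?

Block 1, plot 3 is narrowed to {diamond, square, star}.
If it were diamond, then block 1, plot 6 would be left with no valid symbol.
If it were star, then block 1, plot 6 would be left with no valid symbol.
So block 1, plot 3 must be square.

square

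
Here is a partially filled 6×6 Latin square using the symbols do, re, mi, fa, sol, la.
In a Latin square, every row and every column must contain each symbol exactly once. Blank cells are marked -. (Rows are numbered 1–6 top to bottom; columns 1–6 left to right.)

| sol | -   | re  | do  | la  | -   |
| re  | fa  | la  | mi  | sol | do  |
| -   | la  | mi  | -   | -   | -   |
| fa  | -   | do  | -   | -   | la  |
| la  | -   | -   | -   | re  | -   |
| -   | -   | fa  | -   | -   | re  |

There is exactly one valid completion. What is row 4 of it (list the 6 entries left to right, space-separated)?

fa re do sol mi la

Row 4, column 5: row 4 has {do, fa, la} and column 5 has {re, sol, la}, leaving only mi.
Row 1, column 2: row 1 has {do, re, sol, la} and column 2 has {fa, la}, leaving only mi.
Row 1, column 6: row 1 has {do, re, mi, sol, la} and column 6 has {do, re, la}, leaving only fa.
Row 3, column 1: row 3 has {mi, la} and column 1 has {re, fa, sol, la}, leaving only do.
Row 3, column 5: row 3 has {do, mi, la} and column 5 has {re, mi, sol, la}, leaving only fa.
Row 3, column 6: row 3 has {do, mi, fa, la} and column 6 has {do, re, fa, la}, leaving only sol.
Row 3, column 4: row 3 has {do, mi, fa, sol, la} and column 4 has {do, mi}, leaving only re.
Row 4, column 4: row 4 has {do, mi, fa, la} and column 4 has {do, re, mi}, leaving only sol.
Row 4, column 2: row 4 has {do, mi, fa, sol, la} and column 2 has {mi, fa, la}, leaving only re.
So row 4 reads: fa re do sol mi la.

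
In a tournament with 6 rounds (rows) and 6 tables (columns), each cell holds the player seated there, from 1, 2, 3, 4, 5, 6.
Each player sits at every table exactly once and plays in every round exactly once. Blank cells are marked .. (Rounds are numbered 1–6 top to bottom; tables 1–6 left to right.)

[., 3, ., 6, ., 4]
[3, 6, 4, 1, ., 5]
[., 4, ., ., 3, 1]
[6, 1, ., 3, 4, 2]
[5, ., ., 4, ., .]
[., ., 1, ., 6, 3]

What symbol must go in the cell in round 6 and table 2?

Round 2, table 5: round 2 has {1, 3, 4, 5, 6} and table 5 has {3, 4, 6}, leaving only 2.
Round 3, table 1: round 3 has {1, 3, 4} and table 1 has {3, 5, 6}, leaving only 2.
Round 1, table 1: round 1 has {3, 4, 6} and table 1 has {2, 3, 5, 6}, leaving only 1.
Round 1, table 5: round 1 has {1, 3, 4, 6} and table 5 has {2, 3, 4, 6}, leaving only 5.
Round 1, table 3: round 1 has {1, 3, 4, 5, 6} and table 3 has {1, 4}, leaving only 2.
Round 3, table 4: round 3 has {1, 2, 3, 4} and table 4 has {1, 3, 4, 6}, leaving only 5.
Round 3, table 3: round 3 has {1, 2, 3, 4, 5} and table 3 has {1, 2, 4}, leaving only 6.
Round 4, table 3: round 4 has {1, 2, 3, 4, 6} and table 3 has {1, 2, 4, 6}, leaving only 5.
Round 5, table 2: round 5 has {4, 5} and table 2 has {1, 3, 4, 6}, leaving only 2.
Round 6 already has {1, 3, 6} and table 2 already has {1, 2, 3, 4, 6}, so round 6, table 2 must be 5.

5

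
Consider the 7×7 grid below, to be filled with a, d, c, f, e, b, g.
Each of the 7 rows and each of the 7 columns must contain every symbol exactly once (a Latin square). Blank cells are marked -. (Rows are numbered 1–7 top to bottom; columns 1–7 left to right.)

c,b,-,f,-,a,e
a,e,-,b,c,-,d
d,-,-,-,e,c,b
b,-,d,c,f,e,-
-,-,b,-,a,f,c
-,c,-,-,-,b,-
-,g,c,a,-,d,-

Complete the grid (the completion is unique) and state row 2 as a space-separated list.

Row 2, column 6: row 2 has {a, d, c, e, b} and column 6 has {a, d, c, f, e, b}, leaving only g.
Row 2, column 3: row 2 has {a, d, c, e, b, g} and column 3 has {d, c, b}, leaving only f.
So row 2 reads: a e f b c g d.

a e f b c g d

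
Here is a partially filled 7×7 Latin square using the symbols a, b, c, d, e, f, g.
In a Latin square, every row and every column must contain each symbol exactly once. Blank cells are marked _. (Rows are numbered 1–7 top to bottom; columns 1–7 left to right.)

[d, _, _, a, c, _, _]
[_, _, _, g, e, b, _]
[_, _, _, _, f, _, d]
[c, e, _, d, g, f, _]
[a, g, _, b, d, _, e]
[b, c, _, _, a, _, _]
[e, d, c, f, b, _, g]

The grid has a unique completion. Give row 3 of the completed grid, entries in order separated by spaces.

g b a c f e d

Row 3, column 1: row 3 has {d, f} and column 1 has {a, b, c, d, e}, leaving only g.
Row 2, column 1: row 2 has {b, e, g} and column 1 has {a, b, c, d, e, g}, leaving only f.
Row 2, column 2: row 2 has {b, e, f, g} and column 2 has {c, d, e, g}, leaving only a.
Row 3, column 2: row 3 has {d, f, g} and column 2 has {a, c, d, e, g}, leaving only b.
Row 1, column 2: row 1 has {a, c, d} and column 2 has {a, b, c, d, e, g}, leaving only f.
Row 1, column 7: row 1 has {a, c, d, f} and column 7 has {d, e, g}, leaving only b.
Row 2, column 3: row 2 has {a, b, e, f, g} and column 3 has {c}, leaving only d.
Row 2, column 7: row 2 has {a, b, d, e, f, g} and column 7 has {b, d, e, g}, leaving only c.
Row 4, column 7: row 4 has {c, d, e, f, g} and column 7 has {b, c, d, e, g}, leaving only a.
Row 4, column 3: row 4 has {a, c, d, e, f, g} and column 3 has {c, d}, leaving only b.
Row 5, column 3: row 5 has {a, b, d, e, g} and column 3 has {b, c, d}, leaving only f.
Row 5, column 6: row 5 has {a, b, d, e, f, g} and column 6 has {b, f}, leaving only c.
Row 6, column 4: row 6 has {a, b, c} and column 4 has {a, b, d, f, g}, leaving only e.
Row 3, column 4: row 3 has {b, d, f, g} and column 4 has {a, b, d, e, f, g}, leaving only c.
Row 6, column 3: row 6 has {a, b, c, e} and column 3 has {b, c, d, f}, leaving only g.
Row 1, column 3: row 1 has {a, b, c, d, f} and column 3 has {b, c, d, f, g}, leaving only e.
Row 3, column 3: row 3 has {b, c, d, f, g} and column 3 has {b, c, d, e, f, g}, leaving only a.
Row 3, column 6: row 3 has {a, b, c, d, f, g} and column 6 has {b, c, f}, leaving only e.
So row 3 reads: g b a c f e d.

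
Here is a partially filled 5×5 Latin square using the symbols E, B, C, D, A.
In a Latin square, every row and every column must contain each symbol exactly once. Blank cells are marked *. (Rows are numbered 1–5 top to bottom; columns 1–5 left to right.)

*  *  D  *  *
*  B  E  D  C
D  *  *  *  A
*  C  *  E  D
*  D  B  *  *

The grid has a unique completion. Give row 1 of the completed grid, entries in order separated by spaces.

Row 2, column 1: row 2 has {E, B, C, D} and column 1 has {D}, leaving only A.
Row 3, column 2: row 3 has {D, A} and column 2 has {B, C, D}, leaving only E.
Row 1, column 2: row 1 has {D} and column 2 has {E, B, C, D}, leaving only A.
Row 3, column 3: row 3 has {E, D, A} and column 3 has {E, B, D}, leaving only C.
Row 3, column 4: row 3 has {E, C, D, A} and column 4 has {E, D}, leaving only B.
Row 1, column 4: row 1 has {D, A} and column 4 has {E, B, D}, leaving only C.
Row 4, column 1: row 4 has {E, C, D} and column 1 has {D, A}, leaving only B.
Row 1, column 1: row 1 has {C, D, A} and column 1 has {B, D, A}, leaving only E.
Row 1, column 5: row 1 has {E, C, D, A} and column 5 has {C, D, A}, leaving only B.
So row 1 reads: E A D C B.

E A D C B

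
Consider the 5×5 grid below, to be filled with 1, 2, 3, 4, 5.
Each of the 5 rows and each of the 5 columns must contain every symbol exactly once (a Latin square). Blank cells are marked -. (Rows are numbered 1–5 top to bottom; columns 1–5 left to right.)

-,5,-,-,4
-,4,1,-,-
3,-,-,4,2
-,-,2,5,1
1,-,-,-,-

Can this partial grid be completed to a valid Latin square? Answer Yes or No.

No row or column among the givens repeats a symbol, and propagating forced cells runs into no contradiction.
One valid completion exists (for instance, 2 5 3 1 4 / 5 4 1 2 3 / 3 1 5 4 2 / 4 3 2 5 1 / 1 2 4 3 5).

Yes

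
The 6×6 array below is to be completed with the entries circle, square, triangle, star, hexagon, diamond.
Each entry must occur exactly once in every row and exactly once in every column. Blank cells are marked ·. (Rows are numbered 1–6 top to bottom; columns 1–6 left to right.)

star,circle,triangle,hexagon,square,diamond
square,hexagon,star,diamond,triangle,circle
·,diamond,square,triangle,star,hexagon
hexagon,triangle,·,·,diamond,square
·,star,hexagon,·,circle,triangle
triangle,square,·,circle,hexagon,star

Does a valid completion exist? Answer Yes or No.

Yes

No row or column among the givens repeats a symbol, and propagating forced cells runs into no contradiction.
One valid completion exists (for instance, star circle triangle hexagon square diamond / square hexagon star diamond triangle circle / circle diamond square triangle star hexagon / hexagon triangle circle star diamond square / diamond star hexagon square circle triangle / triangle square diamond circle hexagon star).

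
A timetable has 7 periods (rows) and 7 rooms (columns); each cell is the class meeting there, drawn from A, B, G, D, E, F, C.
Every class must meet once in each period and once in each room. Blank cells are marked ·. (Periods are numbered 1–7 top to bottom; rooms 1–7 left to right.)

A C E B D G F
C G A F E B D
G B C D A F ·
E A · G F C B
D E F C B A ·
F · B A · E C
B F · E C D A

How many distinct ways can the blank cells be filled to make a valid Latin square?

Period 3, room 7: eliminating its period and room leaves {E}.
Period 4, room 3: eliminating its period and room leaves {D}.
Period 5, room 7: eliminating its period and room leaves {G}.
Period 6, room 2: eliminating its period and room leaves {D}.
Period 6, room 5: eliminating its period and room leaves {G}.
Period 7, room 3: eliminating its period and room leaves {G}.
Only one assignment across all blanks avoids any period or room repeat, giving 1 completion.

1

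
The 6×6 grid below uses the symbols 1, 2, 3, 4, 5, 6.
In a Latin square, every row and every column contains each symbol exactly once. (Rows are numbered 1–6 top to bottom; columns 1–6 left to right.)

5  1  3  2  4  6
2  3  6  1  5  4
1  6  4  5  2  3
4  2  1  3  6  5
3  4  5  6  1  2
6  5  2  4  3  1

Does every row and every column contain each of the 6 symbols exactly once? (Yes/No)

Each row is a permutation of the 6 symbols, and so is each column.

Yes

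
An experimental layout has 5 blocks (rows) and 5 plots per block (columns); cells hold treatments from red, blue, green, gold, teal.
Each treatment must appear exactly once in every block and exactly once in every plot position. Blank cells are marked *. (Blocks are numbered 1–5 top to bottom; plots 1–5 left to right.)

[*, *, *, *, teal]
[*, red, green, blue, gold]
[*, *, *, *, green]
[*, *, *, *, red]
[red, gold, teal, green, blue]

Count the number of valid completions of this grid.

6

Block 1, plot 1: eliminating its block and plot leaves {blue, green, gold}.
Block 1, plot 2: eliminating its block and plot leaves {blue, green}.
Block 1, plot 3: eliminating its block and plot leaves {red, blue, gold}.
Block 1, plot 4: eliminating its block and plot leaves {red, gold}.
Block 2, plot 1: eliminating its block and plot leaves {teal}.
Block 3, plot 1: eliminating its block and plot leaves {blue, gold, teal}.
Block 3, plot 2: eliminating its block and plot leaves {blue, teal}.
Block 3, plot 3: eliminating its block and plot leaves {red, blue, gold}.
Block 3, plot 4: eliminating its block and plot leaves {red, gold, teal}.
Block 4, plot 1: eliminating its block and plot leaves {blue, green, gold, teal}.
Block 4, plot 2: eliminating its block and plot leaves {blue, green, teal}.
Block 4, plot 3: eliminating its block and plot leaves {blue, gold}.
Block 4, plot 4: eliminating its block and plot leaves {gold, teal}.
Enumerating the assignments across these blanks that avoid any block or plot repeat gives 6 completions.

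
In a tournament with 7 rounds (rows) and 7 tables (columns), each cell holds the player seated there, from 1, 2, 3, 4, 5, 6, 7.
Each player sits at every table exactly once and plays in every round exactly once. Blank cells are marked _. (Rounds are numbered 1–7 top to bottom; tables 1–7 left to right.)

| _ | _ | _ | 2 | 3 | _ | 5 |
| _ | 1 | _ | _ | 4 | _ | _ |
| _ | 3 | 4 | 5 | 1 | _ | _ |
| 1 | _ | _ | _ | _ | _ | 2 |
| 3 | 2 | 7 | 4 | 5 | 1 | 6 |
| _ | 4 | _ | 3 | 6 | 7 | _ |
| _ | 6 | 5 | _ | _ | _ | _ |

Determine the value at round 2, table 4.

Round 1, table 2: round 1 has {2, 3, 5} and table 2 has {1, 2, 3, 4, 6}, leaving only 7.
Round 3, table 7: round 3 has {1, 3, 4, 5} and table 7 has {2, 5, 6}, leaving only 7.
Round 2, table 7: round 2 has {1, 4} and table 7 has {2, 5, 6, 7}, leaving only 3.
Round 4, table 2: round 4 has {1, 2} and table 2 has {1, 2, 3, 4, 6, 7}, leaving only 5.
Round 4, table 5: round 4 has {1, 2, 5} and table 5 has {1, 3, 4, 5, 6}, leaving only 7.
Round 4, table 4: round 4 has {1, 2, 5, 7} and table 4 has {2, 3, 4, 5}, leaving only 6.
Round 2 already has {1, 3, 4} and table 4 already has {2, 3, 4, 5, 6}, so round 2, table 4 must be 7.

7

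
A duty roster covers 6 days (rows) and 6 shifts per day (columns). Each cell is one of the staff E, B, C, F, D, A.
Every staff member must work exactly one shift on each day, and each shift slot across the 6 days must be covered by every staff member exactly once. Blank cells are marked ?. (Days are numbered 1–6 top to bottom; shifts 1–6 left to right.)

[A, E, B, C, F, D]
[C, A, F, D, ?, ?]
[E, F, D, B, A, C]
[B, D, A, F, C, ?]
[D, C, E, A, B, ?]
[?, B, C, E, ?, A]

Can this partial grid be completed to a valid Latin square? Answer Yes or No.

Yes

No day or shift among the givens repeats a symbol, and propagating forced cells runs into no contradiction.
One valid completion exists (for instance, A E B C F D / C A F D E B / E F D B A C / B D A F C E / D C E A B F / F B C E D A).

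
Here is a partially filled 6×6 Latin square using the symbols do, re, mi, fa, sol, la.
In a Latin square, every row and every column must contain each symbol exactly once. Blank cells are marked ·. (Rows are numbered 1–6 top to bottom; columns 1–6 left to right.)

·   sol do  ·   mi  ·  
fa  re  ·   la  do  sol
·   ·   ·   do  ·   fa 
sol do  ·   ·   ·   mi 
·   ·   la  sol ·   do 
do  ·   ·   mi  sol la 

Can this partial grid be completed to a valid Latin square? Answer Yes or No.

No row or column among the givens repeats a symbol, and propagating forced cells runs into no contradiction.
One valid completion exists (for instance, la sol do fa mi re / fa re mi la do sol / mi la sol do re fa / sol do fa re la mi / re mi la sol fa do / do fa re mi sol la).

Yes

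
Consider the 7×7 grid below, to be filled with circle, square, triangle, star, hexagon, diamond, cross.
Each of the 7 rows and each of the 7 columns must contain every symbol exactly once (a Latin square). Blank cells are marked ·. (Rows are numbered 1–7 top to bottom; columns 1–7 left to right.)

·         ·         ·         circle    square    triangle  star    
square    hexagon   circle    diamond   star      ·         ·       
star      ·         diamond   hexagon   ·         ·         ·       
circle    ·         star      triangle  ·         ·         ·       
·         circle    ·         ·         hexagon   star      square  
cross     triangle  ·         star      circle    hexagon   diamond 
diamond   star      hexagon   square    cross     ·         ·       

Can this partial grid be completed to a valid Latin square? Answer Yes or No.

No

Row 1, column 1: row 1 has {circle, square, triangle, star} and column 1 has {circle, square, star, diamond, cross}, so it must be hexagon.
Row 1, column 3: row 1 has {circle, square, triangle, star, hexagon} and column 3 has {circle, star, hexagon, diamond}, so it must be cross.
Row 1, column 2: row 1 has {circle, square, triangle, star, hexagon, cross} and column 2 has {circle, triangle, star, hexagon}, so it must be diamond.
Row 2, column 6: row 2 has {circle, square, star, hexagon, diamond} and column 6 has {triangle, star, hexagon}, so it must be cross.
Row 2, column 7: row 2 has {circle, square, star, hexagon, diamond, cross} and column 7 has {square, star, diamond}, so it must be triangle.
Row 3, column 5: row 3 has {star, hexagon, diamond} and column 5 has {circle, square, star, hexagon, cross}, so it must be triangle.
Row 4, column 5: row 4 has {circle, triangle, star} and column 5 has {circle, square, triangle, star, hexagon, cross}, so it must be diamond.
Row 4, column 6: row 4 has {circle, triangle, star, diamond} and column 6 has {triangle, star, hexagon, cross}, so it must be square.
Row 3, column 6: row 3 has {triangle, star, hexagon, diamond} and column 6 has {square, triangle, star, hexagon, cross}, so it must be circle.
Now row 7, column 6: row 7 together with column 6 already contain {circle, square, triangle, star, hexagon, diamond, cross} — every symbol — so nothing can go there. The grid has no valid completion.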